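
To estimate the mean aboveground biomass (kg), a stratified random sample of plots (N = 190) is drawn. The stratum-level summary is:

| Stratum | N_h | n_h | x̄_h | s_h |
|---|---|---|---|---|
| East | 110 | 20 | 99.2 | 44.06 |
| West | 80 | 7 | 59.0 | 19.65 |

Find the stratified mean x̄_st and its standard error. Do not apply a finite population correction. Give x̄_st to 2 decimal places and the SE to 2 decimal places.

x̄_st ≈ 82.27, SE ≈ 6.50

x̄_st = Σ W_h x̄_h = (110·99.2 + 80·59.0)/190 = 82.27368
V̂(x̄_st) = Σ W_h² s_h²/n_h, with W_h = N_h/N and N = 190:
  stratum East: (110/190)²·44.06²/20 = 32.534
  stratum West: (80/190)²·19.65²/7 = 9.77912
V̂(x̄_st) = 42.3131
SE(x̄_st) = √42.3131 = 6.50485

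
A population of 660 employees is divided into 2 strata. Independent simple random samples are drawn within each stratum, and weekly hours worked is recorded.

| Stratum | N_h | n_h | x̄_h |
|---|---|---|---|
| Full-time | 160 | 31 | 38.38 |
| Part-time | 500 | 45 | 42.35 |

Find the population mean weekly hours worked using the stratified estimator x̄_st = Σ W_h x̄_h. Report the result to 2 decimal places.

N = Σ N_h = 660. Stratum weights W_h = N_h/N.
x̄_st = (160·38.38 + 500·42.35) / 660 = 41.3876

x̄_st ≈ 41.39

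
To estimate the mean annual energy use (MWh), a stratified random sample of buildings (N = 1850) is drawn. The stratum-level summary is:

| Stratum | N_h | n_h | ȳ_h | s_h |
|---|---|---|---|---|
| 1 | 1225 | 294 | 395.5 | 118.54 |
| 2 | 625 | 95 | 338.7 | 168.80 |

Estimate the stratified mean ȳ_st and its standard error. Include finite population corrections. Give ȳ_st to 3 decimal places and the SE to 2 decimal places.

ȳ_st = Σ W_h ȳ_h = (1225·395.5 + 625·338.7)/1850 = 376.31081
V̂(ȳ_st) = Σ W_h² (1 − n_h/N_h) s_h²/n_h, with W_h = N_h/N and N = 1850:
  stratum 1: (1225/1850)²·(1 − 294/1225)·118.54²/294 = 15.9267
  stratum 2: (625/1850)²·(1 − 95/625)·168.80²/95 = 29.0291
V̂(ȳ_st) = 44.9558
SE(ȳ_st) = √44.9558 = 6.70491

ȳ_st ≈ 376.311, SE ≈ 6.70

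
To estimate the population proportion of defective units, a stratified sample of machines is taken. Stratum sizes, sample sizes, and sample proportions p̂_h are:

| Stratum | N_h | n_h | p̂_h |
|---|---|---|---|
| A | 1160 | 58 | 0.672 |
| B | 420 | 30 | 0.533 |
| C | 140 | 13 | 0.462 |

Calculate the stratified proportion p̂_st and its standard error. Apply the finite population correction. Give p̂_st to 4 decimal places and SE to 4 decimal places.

p̂_st ≈ 0.6210, SE ≈ 0.0477

N = 1720; stratum weights W_h = N_h/N.
p̂_st = Σ W_h p̂_h = (1160·0.672 + 420·0.533 + 140·0.462)/1720 = 0.62097
V̂(p̂_st) = Σ W_h² (1 − n_h/N_h) p̂_h(1−p̂_h)/(n_h−1):
  stratum A: (1160/1720)²·(1 − 58/1160)·0.672·0.328/57 = 0.0016709
  stratum B: (420/1720)²·(1 − 30/420)·0.533·0.467/29 = 0.000475229
  stratum C: (140/1720)²·(1 − 13/140)·0.462·0.538/12 = 0.000124485
V̂(p̂_st) = 0.00227062; SE = √V̂ = 0.047651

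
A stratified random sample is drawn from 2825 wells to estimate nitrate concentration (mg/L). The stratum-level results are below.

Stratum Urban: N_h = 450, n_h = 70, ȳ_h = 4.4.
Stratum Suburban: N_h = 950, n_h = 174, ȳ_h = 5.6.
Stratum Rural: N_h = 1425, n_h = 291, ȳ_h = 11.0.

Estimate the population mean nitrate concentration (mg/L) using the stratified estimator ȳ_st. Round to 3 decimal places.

ȳ_st ≈ 8.133

N = Σ N_h = 2825. Stratum weights W_h = N_h/N.
ȳ_st = (450·4.4 + 950·5.6 + 1425·11.0) / 2825 = 8.13274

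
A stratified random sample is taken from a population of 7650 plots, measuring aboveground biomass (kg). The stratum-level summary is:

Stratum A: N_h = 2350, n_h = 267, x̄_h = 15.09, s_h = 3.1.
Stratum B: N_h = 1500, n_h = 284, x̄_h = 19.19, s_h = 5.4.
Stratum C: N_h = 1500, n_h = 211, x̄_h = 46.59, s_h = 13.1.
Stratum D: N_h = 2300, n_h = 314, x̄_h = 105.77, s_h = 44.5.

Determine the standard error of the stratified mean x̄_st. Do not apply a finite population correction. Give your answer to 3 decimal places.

SE(x̄_st) ≈ 0.780

V̂(x̄_st) = Σ W_h² s_h²/n_h, with W_h = N_h/N and N = 7650:
  stratum A: (2350/7650)²·3.1²/267 = 0.00339645
  stratum B: (1500/7650)²·5.4²/284 = 0.00394756
  stratum C: (1500/7650)²·13.1²/211 = 0.0312694
  stratum D: (2300/7650)²·44.5²/314 = 0.570063
V̂(x̄_st) = 0.608677
SE(x̄_st) = √0.608677 = 0.780177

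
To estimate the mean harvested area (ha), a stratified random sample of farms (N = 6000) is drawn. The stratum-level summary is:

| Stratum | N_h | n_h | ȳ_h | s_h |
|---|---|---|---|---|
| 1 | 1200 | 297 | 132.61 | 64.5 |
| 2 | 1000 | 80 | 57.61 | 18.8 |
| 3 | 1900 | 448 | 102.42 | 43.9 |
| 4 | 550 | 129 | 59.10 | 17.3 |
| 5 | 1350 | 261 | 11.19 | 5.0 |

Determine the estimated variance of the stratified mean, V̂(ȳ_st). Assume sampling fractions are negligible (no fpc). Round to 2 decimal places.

V̂(ȳ_st) = Σ W_h² s_h²/n_h, with W_h = N_h/N and N = 6000:
  stratum 1: (1200/6000)²·64.5²/297 = 0.560303
  stratum 2: (1000/6000)²·18.8²/80 = 0.122722
  stratum 3: (1900/6000)²·43.9²/448 = 0.431376
  stratum 4: (550/6000)²·17.3²/129 = 0.0194951
  stratum 5: (1350/6000)²·5.0²/261 = 0.00484914
V̂(ȳ_st) = 1.13875

V̂(ȳ_st) ≈ 1.14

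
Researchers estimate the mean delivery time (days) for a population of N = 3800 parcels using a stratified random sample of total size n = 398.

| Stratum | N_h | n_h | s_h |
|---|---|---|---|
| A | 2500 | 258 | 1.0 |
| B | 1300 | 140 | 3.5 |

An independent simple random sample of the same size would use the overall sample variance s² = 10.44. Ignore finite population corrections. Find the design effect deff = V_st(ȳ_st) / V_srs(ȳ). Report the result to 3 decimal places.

deff ≈ 0.454

V̂(ȳ_st) = Σ W_h² s_h²/n_h, with W_h = N_h/N and N = 3800:
  stratum A: (2500/3800)²·1.0²/258 = 0.00167762
  stratum B: (1300/3800)²·3.5²/140 = 0.0102407
V_st = 0.0119183
V_srs = s²/n = 10.44/398 = 0.0262312
deff = V_st / V_srs = 0.0119183/0.0262312 = 0.4544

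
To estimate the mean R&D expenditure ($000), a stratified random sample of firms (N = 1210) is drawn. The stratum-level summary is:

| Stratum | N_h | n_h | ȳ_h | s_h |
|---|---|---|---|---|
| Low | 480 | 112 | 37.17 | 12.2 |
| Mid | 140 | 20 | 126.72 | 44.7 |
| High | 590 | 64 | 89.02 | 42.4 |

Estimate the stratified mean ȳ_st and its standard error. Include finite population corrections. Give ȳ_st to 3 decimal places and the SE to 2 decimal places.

ȳ_st = Σ W_h ȳ_h = (480·37.17 + 140·126.72 + 590·89.02)/1210 = 72.81339
V̂(ȳ_st) = Σ W_h² (1 − n_h/N_h) s_h²/n_h, with W_h = N_h/N and N = 1210:
  stratum Low: (480/1210)²·(1 − 112/480)·12.2²/112 = 0.160332
  stratum Mid: (140/1210)²·(1 − 20/140)·44.7²/20 = 1.14637
  stratum High: (590/1210)²·(1 − 64/590)·42.4²/64 = 5.95414
V̂(ȳ_st) = 7.26083
SE(ȳ_st) = √7.26083 = 2.69459

ȳ_st ≈ 72.813, SE ≈ 2.69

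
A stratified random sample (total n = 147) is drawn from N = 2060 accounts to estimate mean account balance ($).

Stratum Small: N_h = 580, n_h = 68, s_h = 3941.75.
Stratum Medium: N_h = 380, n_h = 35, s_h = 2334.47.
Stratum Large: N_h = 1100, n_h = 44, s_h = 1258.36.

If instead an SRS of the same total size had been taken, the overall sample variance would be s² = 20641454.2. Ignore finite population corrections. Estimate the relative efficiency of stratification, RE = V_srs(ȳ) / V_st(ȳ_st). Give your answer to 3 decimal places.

RE ≈ 4.170

V̂(ȳ_st) = Σ W_h² s_h²/n_h, with W_h = N_h/N and N = 2060:
  stratum Small: (580/2060)²·3941.75²/68 = 18113
  stratum Medium: (380/2060)²·2334.47²/35 = 5298.36
  stratum Large: (1100/2060)²·1258.36²/44 = 10261.4
V_st = 33672.8
V_srs = s²/n = 20641454.2/147 = 140418
Relative efficiency = V_srs / V_st = 140418/33672.8 = 4.1701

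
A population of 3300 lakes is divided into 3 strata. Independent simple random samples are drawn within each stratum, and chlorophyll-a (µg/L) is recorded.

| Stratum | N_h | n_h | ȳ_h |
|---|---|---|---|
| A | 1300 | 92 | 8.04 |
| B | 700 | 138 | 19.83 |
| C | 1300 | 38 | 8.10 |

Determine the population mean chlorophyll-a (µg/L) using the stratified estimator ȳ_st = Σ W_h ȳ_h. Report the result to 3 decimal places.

N = Σ N_h = 3300. Stratum weights W_h = N_h/N.
ȳ_st = (1300·8.04 + 700·19.83 + 1300·8.10) / 3300 = 10.56455

ȳ_st ≈ 10.565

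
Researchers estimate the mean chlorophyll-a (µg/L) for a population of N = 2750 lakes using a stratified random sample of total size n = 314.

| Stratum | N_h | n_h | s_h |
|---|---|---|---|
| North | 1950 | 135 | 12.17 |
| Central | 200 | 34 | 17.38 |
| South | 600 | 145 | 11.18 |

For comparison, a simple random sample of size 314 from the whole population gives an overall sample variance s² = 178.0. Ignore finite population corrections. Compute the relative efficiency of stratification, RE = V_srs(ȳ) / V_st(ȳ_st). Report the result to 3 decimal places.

V̂(ȳ_st) = Σ W_h² s_h²/n_h, with W_h = N_h/N and N = 2750:
  stratum North: (1950/2750)²·12.17²/135 = 0.551634
  stratum Central: (200/2750)²·17.38²/34 = 0.0469911
  stratum South: (600/2750)²·11.18²/145 = 0.0410348
V_st = 0.63966
V_srs = s²/n = 178.0/314 = 0.566879
Relative efficiency = V_srs / V_st = 0.566879/0.63966 = 0.8862

RE ≈ 0.886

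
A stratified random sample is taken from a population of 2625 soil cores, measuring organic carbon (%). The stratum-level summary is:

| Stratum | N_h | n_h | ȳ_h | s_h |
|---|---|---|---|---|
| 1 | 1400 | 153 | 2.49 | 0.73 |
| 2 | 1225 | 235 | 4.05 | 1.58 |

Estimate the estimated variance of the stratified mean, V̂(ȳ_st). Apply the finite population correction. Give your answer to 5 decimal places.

V̂(ȳ_st) = Σ W_h² (1 − n_h/N_h) s_h²/n_h, with W_h = N_h/N and N = 2625:
  stratum 1: (1400/2625)²·(1 − 153/1400)·0.73²/153 = 0.00088245
  stratum 2: (1225/2625)²·(1 − 235/1225)·1.58²/235 = 0.00186964
V̂(ȳ_st) = 0.00275209

V̂(ȳ_st) ≈ 0.00275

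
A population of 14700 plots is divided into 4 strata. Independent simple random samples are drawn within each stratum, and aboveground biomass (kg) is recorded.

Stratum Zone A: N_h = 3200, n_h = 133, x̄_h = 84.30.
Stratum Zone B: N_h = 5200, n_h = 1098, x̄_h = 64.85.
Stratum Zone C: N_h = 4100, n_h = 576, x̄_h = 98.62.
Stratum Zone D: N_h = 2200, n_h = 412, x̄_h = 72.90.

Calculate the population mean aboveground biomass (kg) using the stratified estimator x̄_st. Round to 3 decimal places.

N = Σ N_h = 14700. Stratum weights W_h = N_h/N.
x̄_st = (3200·84.30 + 5200·64.85 + 4100·98.62 + 2200·72.90) / 14700 = 79.70762

x̄_st ≈ 79.708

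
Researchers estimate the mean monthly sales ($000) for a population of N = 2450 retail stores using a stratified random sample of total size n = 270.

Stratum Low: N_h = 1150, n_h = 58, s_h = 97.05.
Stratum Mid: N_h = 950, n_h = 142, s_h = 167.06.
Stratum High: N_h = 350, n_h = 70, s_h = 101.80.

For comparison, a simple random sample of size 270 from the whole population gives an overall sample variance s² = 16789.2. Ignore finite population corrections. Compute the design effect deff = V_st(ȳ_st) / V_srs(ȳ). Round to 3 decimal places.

V̂(ȳ_st) = Σ W_h² s_h²/n_h, with W_h = N_h/N and N = 2450:
  stratum Low: (1150/2450)²·97.05²/58 = 35.7789
  stratum Mid: (950/2450)²·167.06²/142 = 29.551
  stratum High: (350/2450)²·101.80²/70 = 3.02135
V_st = 68.3512
V_srs = s²/n = 16789.2/270 = 62.1822
deff = V_st / V_srs = 68.3512/62.1822 = 1.0992

deff ≈ 1.099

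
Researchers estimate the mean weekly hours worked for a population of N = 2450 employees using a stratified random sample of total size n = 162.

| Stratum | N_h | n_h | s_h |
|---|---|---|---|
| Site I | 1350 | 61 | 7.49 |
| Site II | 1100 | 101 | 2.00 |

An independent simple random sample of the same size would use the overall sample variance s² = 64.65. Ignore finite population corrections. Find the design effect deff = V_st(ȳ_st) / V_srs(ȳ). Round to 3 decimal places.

V̂(ȳ_st) = Σ W_h² s_h²/n_h, with W_h = N_h/N and N = 2450:
  stratum Site I: (1350/2450)²·7.49²/61 = 0.279235
  stratum Site II: (1100/2450)²·2.00²/101 = 0.00798347
V_st = 0.287218
V_srs = s²/n = 64.65/162 = 0.399074
deff = V_st / V_srs = 0.287218/0.399074 = 0.7197

deff ≈ 0.720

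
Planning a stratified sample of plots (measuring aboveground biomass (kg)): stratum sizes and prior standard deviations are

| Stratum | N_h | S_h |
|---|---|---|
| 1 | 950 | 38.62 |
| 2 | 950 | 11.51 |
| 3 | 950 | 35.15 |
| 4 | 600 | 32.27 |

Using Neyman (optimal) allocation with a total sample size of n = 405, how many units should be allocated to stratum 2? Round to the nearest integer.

Neyman allocation: n_h = n · N_h S_h / Σ N_i S_i, with n = 405.
  stratum 1: N_h·S_h = 950·38.62 = 36689.00
  stratum 2: N_h·S_h = 950·11.51 = 10934.50
  stratum 3: N_h·S_h = 950·35.15 = 33392.50
  stratum 4: N_h·S_h = 600·32.27 = 19362.00
Σ N_h S_h = 100378.00
n for stratum 2 = 405·10934.50/100378.00 = 44.118 → 44

44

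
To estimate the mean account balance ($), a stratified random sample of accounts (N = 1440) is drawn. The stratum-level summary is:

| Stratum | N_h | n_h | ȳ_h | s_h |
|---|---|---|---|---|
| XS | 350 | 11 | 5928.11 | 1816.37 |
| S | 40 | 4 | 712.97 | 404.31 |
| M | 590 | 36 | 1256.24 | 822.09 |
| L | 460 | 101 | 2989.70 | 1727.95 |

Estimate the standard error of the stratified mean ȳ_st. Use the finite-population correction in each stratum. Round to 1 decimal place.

SE(ȳ_st) ≈ 150.0

V̂(ȳ_st) = Σ W_h² (1 − n_h/N_h) s_h²/n_h, with W_h = N_h/N and N = 1440:
  stratum XS: (350/1440)²·(1 − 11/350)·1816.37²/11 = 17161.6
  stratum S: (40/1440)²·(1 − 4/40)·404.31²/4 = 28.3796
  stratum M: (590/1440)²·(1 − 36/590)·822.09²/36 = 2959.19
  stratum L: (460/1440)²·(1 − 101/460)·1727.95²/101 = 2354.34
V̂(ȳ_st) = 22503.5
SE(ȳ_st) = √22503.5 = 150.012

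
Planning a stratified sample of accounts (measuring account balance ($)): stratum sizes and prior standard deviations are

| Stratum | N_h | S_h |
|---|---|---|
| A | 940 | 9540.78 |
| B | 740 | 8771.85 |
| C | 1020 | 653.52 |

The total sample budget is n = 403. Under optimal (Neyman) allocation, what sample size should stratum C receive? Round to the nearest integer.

17

Neyman allocation: n_h = n · N_h S_h / Σ N_i S_i, with n = 403.
  stratum A: N_h·S_h = 940·9540.78 = 8968333.20
  stratum B: N_h·S_h = 740·8771.85 = 6491169.00
  stratum C: N_h·S_h = 1020·653.52 = 666590.40
Σ N_h S_h = 16126092.60
n for stratum C = 403·666590.40/16126092.60 = 16.658 → 17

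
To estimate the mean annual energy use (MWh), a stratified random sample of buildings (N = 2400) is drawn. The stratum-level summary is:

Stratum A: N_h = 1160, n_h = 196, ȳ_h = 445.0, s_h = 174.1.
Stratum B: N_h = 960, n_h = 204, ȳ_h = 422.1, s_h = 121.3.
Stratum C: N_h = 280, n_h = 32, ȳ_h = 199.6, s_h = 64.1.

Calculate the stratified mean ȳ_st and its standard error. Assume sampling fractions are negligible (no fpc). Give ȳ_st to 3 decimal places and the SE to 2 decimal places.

ȳ_st ≈ 407.210, SE ≈ 7.03

ȳ_st = Σ W_h ȳ_h = (1160·445.0 + 960·422.1 + 280·199.6)/2400 = 407.21000
V̂(ȳ_st) = Σ W_h² s_h²/n_h, with W_h = N_h/N and N = 2400:
  stratum A: (1160/2400)²·174.1²/196 = 36.1273
  stratum B: (960/2400)²·121.3²/204 = 11.5401
  stratum C: (280/2400)²·64.1²/32 = 1.74767
V̂(ȳ_st) = 49.4151
SE(ȳ_st) = √49.4151 = 7.02959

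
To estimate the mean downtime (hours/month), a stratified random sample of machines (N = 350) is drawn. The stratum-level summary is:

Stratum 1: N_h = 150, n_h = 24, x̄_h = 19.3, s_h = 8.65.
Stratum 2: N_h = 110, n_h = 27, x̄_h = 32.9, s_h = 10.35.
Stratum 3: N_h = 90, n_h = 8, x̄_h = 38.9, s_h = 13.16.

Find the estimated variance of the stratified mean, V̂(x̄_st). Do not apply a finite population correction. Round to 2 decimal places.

V̂(x̄_st) ≈ 2.40

V̂(x̄_st) = Σ W_h² s_h²/n_h, with W_h = N_h/N and N = 350:
  stratum 1: (150/350)²·8.65²/24 = 0.572621
  stratum 2: (110/350)²·10.35²/27 = 0.391892
  stratum 3: (90/350)²·13.16²/8 = 1.43143
V̂(x̄_st) = 2.39595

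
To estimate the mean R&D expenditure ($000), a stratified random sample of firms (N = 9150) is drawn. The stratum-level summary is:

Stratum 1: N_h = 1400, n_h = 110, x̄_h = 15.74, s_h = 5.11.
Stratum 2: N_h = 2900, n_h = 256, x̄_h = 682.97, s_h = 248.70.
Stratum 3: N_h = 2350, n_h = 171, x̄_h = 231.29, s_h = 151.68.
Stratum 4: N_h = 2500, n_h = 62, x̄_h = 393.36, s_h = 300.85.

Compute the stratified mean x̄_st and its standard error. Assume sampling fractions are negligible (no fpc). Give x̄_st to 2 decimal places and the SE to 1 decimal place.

x̄_st = Σ W_h x̄_h = (1400·15.74 + 2900·682.97 + 2350·231.29 + 2500·393.36)/9150 = 385.74650
V̂(x̄_st) = Σ W_h² s_h²/n_h, with W_h = N_h/N and N = 9150:
  stratum 1: (1400/9150)²·5.11²/110 = 0.00555729
  stratum 2: (2900/9150)²·248.70²/256 = 24.2698
  stratum 3: (2350/9150)²·151.68²/171 = 8.87471
  stratum 4: (2500/9150)²·300.85²/62 = 108.98
V̂(x̄_st) = 142.13
SE(x̄_st) = √142.13 = 11.9218

x̄_st ≈ 385.75, SE ≈ 11.9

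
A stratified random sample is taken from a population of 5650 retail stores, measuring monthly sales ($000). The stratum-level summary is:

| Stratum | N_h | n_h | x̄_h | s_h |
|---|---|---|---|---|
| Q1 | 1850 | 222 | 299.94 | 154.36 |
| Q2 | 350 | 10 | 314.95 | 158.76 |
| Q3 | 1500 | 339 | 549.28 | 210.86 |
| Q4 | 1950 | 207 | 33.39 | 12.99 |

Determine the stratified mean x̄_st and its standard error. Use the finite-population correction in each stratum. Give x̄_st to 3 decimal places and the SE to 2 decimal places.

x̄_st = Σ W_h x̄_h = (1850·299.94 + 350·314.95 + 1500·549.28 + 1950·33.39)/5650 = 275.07115
V̂(x̄_st) = Σ W_h² (1 − n_h/N_h) s_h²/n_h, with W_h = N_h/N and N = 5650:
  stratum Q1: (1850/5650)²·(1 − 222/1850)·154.36²/222 = 10.1262
  stratum Q2: (350/5650)²·(1 − 10/350)·158.76²/10 = 9.39577
  stratum Q3: (1500/5650)²·(1 − 339/1500)·210.86²/339 = 7.15509
  stratum Q4: (1950/5650)²·(1 − 207/1950)·12.99²/207 = 0.0867927
V̂(x̄_st) = 26.7638
SE(x̄_st) = √26.7638 = 5.17338

x̄_st ≈ 275.071, SE ≈ 5.17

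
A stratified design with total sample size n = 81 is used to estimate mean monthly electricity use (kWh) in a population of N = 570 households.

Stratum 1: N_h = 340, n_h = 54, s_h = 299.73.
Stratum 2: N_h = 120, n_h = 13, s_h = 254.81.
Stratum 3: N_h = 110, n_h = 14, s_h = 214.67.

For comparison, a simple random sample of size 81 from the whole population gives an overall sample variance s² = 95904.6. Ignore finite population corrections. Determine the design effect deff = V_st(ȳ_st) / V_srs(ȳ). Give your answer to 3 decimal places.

deff ≈ 0.790

V̂(ȳ_st) = Σ W_h² s_h²/n_h, with W_h = N_h/N and N = 570:
  stratum 1: (340/570)²·299.73²/54 = 591.936
  stratum 2: (120/570)²·254.81²/13 = 221.362
  stratum 3: (110/570)²·214.67²/14 = 122.589
V_st = 935.886
V_srs = s²/n = 95904.6/81 = 1184.01
deff = V_st / V_srs = 935.886/1184.01 = 0.7904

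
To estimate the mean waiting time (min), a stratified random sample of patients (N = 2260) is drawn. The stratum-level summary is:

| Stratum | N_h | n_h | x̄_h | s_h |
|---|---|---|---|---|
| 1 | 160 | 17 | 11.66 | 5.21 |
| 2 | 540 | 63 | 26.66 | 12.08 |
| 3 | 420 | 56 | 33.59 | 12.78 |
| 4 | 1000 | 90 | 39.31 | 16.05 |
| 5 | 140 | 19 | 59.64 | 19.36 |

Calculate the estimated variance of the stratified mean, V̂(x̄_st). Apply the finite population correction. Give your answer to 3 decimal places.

V̂(x̄_st) ≈ 0.787

V̂(x̄_st) = Σ W_h² (1 − n_h/N_h) s_h²/n_h, with W_h = N_h/N and N = 2260:
  stratum 1: (160/2260)²·(1 − 17/160)·5.21²/17 = 0.00715263
  stratum 2: (540/2260)²·(1 − 63/540)·12.08²/63 = 0.116812
  stratum 3: (420/2260)²·(1 − 56/420)·12.78²/56 = 0.0872986
  stratum 4: (1000/2260)²·(1 − 90/1000)·16.05²/90 = 0.509955
  stratum 5: (140/2260)²·(1 − 19/140)·19.36²/19 = 0.0654265
V̂(x̄_st) = 0.786645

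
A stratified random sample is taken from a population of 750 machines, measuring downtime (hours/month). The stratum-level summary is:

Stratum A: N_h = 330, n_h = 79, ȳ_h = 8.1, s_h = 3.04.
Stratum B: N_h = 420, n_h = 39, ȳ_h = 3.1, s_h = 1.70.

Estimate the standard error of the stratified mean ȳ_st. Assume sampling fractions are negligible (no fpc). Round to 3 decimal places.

SE(ȳ_st) ≈ 0.214

V̂(ȳ_st) = Σ W_h² s_h²/n_h, with W_h = N_h/N and N = 750:
  stratum A: (330/750)²·3.04²/79 = 0.0226478
  stratum B: (420/750)²·1.70²/39 = 0.0232386
V̂(ȳ_st) = 0.0458863
SE(ȳ_st) = √0.0458863 = 0.214211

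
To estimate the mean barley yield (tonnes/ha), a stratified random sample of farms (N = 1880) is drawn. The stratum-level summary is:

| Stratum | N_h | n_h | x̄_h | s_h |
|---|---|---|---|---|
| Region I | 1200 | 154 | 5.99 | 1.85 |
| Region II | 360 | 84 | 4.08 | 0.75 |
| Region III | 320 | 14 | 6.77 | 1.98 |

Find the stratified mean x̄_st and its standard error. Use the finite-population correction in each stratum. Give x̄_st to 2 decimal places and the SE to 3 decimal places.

x̄_st ≈ 5.76, SE ≈ 0.126

x̄_st = Σ W_h x̄_h = (1200·5.99 + 360·4.08 + 320·6.77)/1880 = 5.75702
V̂(x̄_st) = Σ W_h² (1 − n_h/N_h) s_h²/n_h, with W_h = N_h/N and N = 1880:
  stratum Region I: (1200/1880)²·(1 − 154/1200)·1.85²/154 = 0.0078926
  stratum Region II: (360/1880)²·(1 − 84/360)·0.75²/84 = 0.000188252
  stratum Region III: (320/1880)²·(1 − 14/320)·1.98²/14 = 0.00775815
V̂(x̄_st) = 0.015839
SE(x̄_st) = √0.015839 = 0.125853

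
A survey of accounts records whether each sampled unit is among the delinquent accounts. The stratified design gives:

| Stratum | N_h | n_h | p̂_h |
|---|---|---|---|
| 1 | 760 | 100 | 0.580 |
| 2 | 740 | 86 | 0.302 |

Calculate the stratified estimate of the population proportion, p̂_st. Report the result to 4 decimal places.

p̂_st ≈ 0.4429

N = 1500; stratum weights W_h = N_h/N.
p̂_st = Σ W_h p̂_h = (760·0.580 + 740·0.302)/1500 = 0.44285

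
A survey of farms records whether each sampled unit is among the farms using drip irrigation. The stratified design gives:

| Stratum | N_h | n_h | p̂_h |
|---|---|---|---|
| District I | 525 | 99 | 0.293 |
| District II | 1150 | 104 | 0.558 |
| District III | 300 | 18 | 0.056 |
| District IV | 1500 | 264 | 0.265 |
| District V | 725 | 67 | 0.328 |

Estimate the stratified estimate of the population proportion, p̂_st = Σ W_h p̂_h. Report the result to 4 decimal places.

p̂_st ≈ 0.3447

N = 4200; stratum weights W_h = N_h/N.
p̂_st = Σ W_h p̂_h = (525·0.293 + 1150·0.558 + 300·0.056 + 1500·0.265 + 725·0.328)/4200 = 0.34467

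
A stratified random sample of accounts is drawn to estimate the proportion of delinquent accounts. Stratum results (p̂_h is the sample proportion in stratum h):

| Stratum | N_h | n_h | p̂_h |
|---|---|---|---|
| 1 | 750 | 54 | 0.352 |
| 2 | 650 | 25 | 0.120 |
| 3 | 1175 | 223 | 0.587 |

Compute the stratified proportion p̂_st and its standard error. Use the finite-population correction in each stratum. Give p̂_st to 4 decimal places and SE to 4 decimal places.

N = 2575; stratum weights W_h = N_h/N.
p̂_st = Σ W_h p̂_h = (750·0.352 + 650·0.120 + 1175·0.587)/2575 = 0.40067
V̂(p̂_st) = Σ W_h² (1 − n_h/N_h) p̂_h(1−p̂_h)/(n_h−1):
  stratum 1: (750/2575)²·(1 − 54/750)·0.352·0.648/53 = 0.000338811
  stratum 2: (650/2575)²·(1 − 25/650)·0.120·0.880/24 = 0.000269582
  stratum 3: (1175/2575)²·(1 − 223/1175)·0.587·0.413/222 = 0.000184228
V̂(p̂_st) = 0.000792622; SE = √V̂ = 0.0281535

p̂_st ≈ 0.4007, SE ≈ 0.0282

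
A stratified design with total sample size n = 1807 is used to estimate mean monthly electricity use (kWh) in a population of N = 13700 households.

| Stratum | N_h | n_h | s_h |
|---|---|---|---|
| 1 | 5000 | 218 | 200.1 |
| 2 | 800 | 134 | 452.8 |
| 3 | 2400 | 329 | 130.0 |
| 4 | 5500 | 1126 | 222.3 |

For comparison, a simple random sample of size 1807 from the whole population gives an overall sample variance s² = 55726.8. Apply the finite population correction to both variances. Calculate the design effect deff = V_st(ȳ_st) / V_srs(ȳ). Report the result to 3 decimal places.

deff ≈ 1.297

V̂(ȳ_st) = Σ W_h² (1 − n_h/N_h) s_h²/n_h, with W_h = N_h/N and N = 13700:
  stratum 1: (5000/13700)²·(1 − 218/5000)·200.1²/218 = 23.3979
  stratum 2: (800/13700)²·(1 − 134/800)·452.8²/134 = 4.34341
  stratum 3: (2400/13700)²·(1 − 329/2400)·130.0²/329 = 1.36032
  stratum 4: (5500/13700)²·(1 − 1126/5500)·222.3²/1126 = 5.62524
V_st = 34.7268
V_srs = (1 − 1807/13700)·55726.8/1807 = 26.7718
deff = V_st / V_srs = 34.7268/26.7718 = 1.2971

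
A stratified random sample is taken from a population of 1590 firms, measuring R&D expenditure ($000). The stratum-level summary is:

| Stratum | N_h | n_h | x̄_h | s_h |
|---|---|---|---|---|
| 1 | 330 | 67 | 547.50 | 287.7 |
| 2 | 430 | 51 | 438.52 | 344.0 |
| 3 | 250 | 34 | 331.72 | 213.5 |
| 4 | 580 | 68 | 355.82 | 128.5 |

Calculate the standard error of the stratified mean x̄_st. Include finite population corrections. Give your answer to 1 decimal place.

V̂(x̄_st) = Σ W_h² (1 − n_h/N_h) s_h²/n_h, with W_h = N_h/N and N = 1590:
  stratum 1: (330/1590)²·(1 − 67/330)·287.7²/67 = 42.4112
  stratum 2: (430/1590)²·(1 − 51/430)·344.0²/51 = 149.575
  stratum 3: (250/1590)²·(1 − 34/250)·213.5²/34 = 28.6363
  stratum 4: (580/1590)²·(1 − 68/580)·128.5²/68 = 28.5234
V̂(x̄_st) = 249.146
SE(x̄_st) = √249.146 = 15.7844

SE(x̄_st) ≈ 15.8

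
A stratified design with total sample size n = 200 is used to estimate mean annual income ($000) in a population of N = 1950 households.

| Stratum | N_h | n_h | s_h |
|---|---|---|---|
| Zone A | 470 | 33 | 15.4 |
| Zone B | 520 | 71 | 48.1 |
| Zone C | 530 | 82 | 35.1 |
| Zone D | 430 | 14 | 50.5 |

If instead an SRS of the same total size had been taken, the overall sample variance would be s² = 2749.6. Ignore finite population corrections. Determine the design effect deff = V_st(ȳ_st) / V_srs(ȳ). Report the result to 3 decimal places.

V̂(ȳ_st) = Σ W_h² s_h²/n_h, with W_h = N_h/N and N = 1950:
  stratum Zone A: (470/1950)²·15.4²/33 = 0.417498
  stratum Zone B: (520/1950)²·48.1²/71 = 2.31723
  stratum Zone C: (530/1950)²·35.1²/82 = 1.1099
  stratum Zone D: (430/1950)²·50.5²/14 = 8.85773
V_st = 12.7024
V_srs = s²/n = 2749.6/200 = 13.748
deff = V_st / V_srs = 12.7024/13.748 = 0.9239

deff ≈ 0.924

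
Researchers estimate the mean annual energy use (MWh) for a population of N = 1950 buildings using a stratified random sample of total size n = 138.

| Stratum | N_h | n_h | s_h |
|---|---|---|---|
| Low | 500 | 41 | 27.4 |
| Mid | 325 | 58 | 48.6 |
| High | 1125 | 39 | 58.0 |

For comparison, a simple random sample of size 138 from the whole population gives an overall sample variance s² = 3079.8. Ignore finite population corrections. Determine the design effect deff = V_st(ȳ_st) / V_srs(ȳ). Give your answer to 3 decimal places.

deff ≈ 1.391

V̂(ȳ_st) = Σ W_h² s_h²/n_h, with W_h = N_h/N and N = 1950:
  stratum Low: (500/1950)²·27.4²/41 = 1.20389
  stratum Mid: (325/1950)²·48.6²/58 = 1.13121
  stratum High: (1125/1950)²·58.0²/39 = 28.7096
V_st = 31.0447
V_srs = s²/n = 3079.8/138 = 22.3174
deff = V_st / V_srs = 31.0447/22.3174 = 1.3911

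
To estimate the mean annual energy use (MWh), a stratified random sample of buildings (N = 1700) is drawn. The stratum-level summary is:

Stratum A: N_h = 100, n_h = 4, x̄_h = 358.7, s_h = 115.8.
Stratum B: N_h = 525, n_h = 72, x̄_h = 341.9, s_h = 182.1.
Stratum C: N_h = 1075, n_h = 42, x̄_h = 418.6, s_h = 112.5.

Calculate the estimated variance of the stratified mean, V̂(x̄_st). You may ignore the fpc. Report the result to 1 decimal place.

V̂(x̄_st) = Σ W_h² s_h²/n_h, with W_h = N_h/N and N = 1700:
  stratum A: (100/1700)²·115.8²/4 = 11.6
  stratum B: (525/1700)²·182.1²/72 = 43.9246
  stratum C: (1075/1700)²·112.5²/42 = 120.497
V̂(x̄_st) = 176.021

V̂(x̄_st) ≈ 176.0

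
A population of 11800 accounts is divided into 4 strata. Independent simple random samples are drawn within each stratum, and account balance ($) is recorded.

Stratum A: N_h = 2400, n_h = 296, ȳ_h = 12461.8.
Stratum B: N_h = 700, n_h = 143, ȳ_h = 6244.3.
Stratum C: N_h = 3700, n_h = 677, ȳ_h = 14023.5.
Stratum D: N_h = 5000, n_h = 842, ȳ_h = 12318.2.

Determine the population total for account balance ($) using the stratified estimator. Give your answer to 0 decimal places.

τ̂_st = Σ N_h ȳ_h = 2400·12461.8 + 700·6244.3 + 3700·14023.5 + 5000·12318.2 = 147757280

τ̂_st ≈ 147757280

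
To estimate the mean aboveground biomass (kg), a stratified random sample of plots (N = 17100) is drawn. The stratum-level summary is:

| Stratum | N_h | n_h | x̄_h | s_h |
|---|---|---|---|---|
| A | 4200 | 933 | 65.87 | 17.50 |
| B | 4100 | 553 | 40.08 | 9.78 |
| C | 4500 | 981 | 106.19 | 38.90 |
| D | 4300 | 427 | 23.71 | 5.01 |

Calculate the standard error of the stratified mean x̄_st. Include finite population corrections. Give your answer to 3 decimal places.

SE(x̄_st) ≈ 0.333

V̂(x̄_st) = Σ W_h² (1 − n_h/N_h) s_h²/n_h, with W_h = N_h/N and N = 17100:
  stratum A: (4200/17100)²·(1 − 933/4200)·17.50²/933 = 0.0154028
  stratum B: (4100/17100)²·(1 − 553/4100)·9.78²/553 = 0.00860212
  stratum C: (4500/17100)²·(1 − 981/4500)·38.90²/981 = 0.0835352
  stratum D: (4300/17100)²·(1 − 427/4300)·5.01²/427 = 0.00334789
V̂(x̄_st) = 0.110888
SE(x̄_st) = √0.110888 = 0.332999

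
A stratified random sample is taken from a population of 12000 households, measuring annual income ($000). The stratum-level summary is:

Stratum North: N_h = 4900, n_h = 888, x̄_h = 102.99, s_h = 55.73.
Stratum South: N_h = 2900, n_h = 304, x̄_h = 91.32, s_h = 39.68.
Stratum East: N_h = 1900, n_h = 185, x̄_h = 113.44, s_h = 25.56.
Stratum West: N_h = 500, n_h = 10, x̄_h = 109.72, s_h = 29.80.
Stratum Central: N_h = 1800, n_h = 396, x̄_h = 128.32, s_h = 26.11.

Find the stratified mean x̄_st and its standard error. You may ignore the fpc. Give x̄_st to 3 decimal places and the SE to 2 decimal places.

x̄_st = Σ W_h x̄_h = (4900·102.99 + 2900·91.32 + 1900·113.44 + 500·109.72 + 1800·128.32)/12000 = 105.90425
V̂(x̄_st) = Σ W_h² s_h²/n_h, with W_h = N_h/N and N = 12000:
  stratum North: (4900/12000)²·55.73²/888 = 0.583169
  stratum South: (2900/12000)²·39.68²/304 = 0.302485
  stratum East: (1900/12000)²·25.56²/185 = 0.0885309
  stratum West: (500/12000)²·29.80²/10 = 0.154174
  stratum Central: (1800/12000)²·26.11²/396 = 0.0387348
V̂(x̄_st) = 1.16709
SE(x̄_st) = √1.16709 = 1.08032

x̄_st ≈ 105.904, SE ≈ 1.08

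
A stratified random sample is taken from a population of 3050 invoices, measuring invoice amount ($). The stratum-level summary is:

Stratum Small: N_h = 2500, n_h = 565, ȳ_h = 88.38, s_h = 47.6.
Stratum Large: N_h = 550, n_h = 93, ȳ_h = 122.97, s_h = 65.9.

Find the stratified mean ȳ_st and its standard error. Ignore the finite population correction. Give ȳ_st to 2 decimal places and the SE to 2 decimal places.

ȳ_st = Σ W_h ȳ_h = (2500·88.38 + 550·122.97)/3050 = 94.61754
V̂(ȳ_st) = Σ W_h² s_h²/n_h, with W_h = N_h/N and N = 3050:
  stratum Small: (2500/3050)²·47.6²/565 = 2.6943
  stratum Large: (550/3050)²·65.9²/93 = 1.5185
V̂(ȳ_st) = 4.21279
SE(ȳ_st) = √4.21279 = 2.05251

ȳ_st ≈ 94.62, SE ≈ 2.05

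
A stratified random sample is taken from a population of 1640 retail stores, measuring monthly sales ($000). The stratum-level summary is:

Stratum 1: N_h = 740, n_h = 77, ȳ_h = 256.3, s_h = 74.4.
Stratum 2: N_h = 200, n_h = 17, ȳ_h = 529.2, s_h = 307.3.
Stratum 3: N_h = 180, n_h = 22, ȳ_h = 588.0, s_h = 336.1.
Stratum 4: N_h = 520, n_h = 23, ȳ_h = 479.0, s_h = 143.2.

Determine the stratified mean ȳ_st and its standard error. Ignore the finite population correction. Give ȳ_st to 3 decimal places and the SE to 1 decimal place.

ȳ_st ≈ 396.599, SE ≈ 15.8

ȳ_st = Σ W_h ȳ_h = (740·256.3 + 200·529.2 + 180·588.0 + 520·479.0)/1640 = 396.59878
V̂(ȳ_st) = Σ W_h² s_h²/n_h, with W_h = N_h/N and N = 1640:
  stratum 1: (740/1640)²·74.4²/77 = 14.6363
  stratum 2: (200/1640)²·307.3²/17 = 82.613
  stratum 3: (180/1640)²·336.1²/22 = 61.8546
  stratum 4: (520/1640)²·143.2²/23 = 89.6349
V̂(ȳ_st) = 248.739
SE(ȳ_st) = √248.739 = 15.7715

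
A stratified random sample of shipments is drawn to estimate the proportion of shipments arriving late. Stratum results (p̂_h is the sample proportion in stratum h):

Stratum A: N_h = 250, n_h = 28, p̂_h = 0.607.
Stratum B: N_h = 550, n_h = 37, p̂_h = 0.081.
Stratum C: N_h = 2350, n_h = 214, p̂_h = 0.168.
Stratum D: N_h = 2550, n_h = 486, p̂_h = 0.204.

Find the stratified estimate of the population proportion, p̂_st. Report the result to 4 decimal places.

N = 5700; stratum weights W_h = N_h/N.
p̂_st = Σ W_h p̂_h = (250·0.607 + 550·0.081 + 2350·0.168 + 2550·0.204)/5700 = 0.19496

p̂_st ≈ 0.1950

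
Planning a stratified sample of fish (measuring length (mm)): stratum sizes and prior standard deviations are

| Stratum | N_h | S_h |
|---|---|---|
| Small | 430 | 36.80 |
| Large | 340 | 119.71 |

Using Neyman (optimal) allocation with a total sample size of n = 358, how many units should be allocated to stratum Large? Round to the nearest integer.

258

Neyman allocation: n_h = n · N_h S_h / Σ N_i S_i, with n = 358.
  stratum Small: N_h·S_h = 430·36.80 = 15824.00
  stratum Large: N_h·S_h = 340·119.71 = 40701.40
Σ N_h S_h = 56525.40
n for stratum Large = 358·40701.40/56525.40 = 257.780 → 258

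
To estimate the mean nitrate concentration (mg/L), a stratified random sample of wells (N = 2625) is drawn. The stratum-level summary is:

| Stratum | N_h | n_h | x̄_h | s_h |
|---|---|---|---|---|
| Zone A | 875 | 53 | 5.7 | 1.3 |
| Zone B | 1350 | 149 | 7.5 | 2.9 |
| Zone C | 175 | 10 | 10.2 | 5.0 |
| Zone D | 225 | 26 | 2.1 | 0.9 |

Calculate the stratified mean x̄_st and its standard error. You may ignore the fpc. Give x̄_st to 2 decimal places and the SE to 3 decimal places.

x̄_st = Σ W_h x̄_h = (875·5.7 + 1350·7.5 + 175·10.2 + 225·2.1)/2625 = 6.61714
V̂(x̄_st) = Σ W_h² s_h²/n_h, with W_h = N_h/N and N = 2625:
  stratum Zone A: (875/2625)²·1.3²/53 = 0.00354298
  stratum Zone B: (1350/2625)²·2.9²/149 = 0.0149286
  stratum Zone C: (175/2625)²·5.0²/10 = 0.0111111
  stratum Zone D: (225/2625)²·0.9²/26 = 0.000228885
V̂(x̄_st) = 0.0298116
SE(x̄_st) = √0.0298116 = 0.17266

x̄_st ≈ 6.62, SE ≈ 0.173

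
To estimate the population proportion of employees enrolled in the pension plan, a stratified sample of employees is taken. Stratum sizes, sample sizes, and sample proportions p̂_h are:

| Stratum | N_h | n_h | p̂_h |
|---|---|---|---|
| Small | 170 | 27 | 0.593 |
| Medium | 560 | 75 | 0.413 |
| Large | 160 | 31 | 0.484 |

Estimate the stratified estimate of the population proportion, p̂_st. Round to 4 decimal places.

N = 890; stratum weights W_h = N_h/N.
p̂_st = Σ W_h p̂_h = (170·0.593 + 560·0.413 + 160·0.484)/890 = 0.46015

p̂_st ≈ 0.4601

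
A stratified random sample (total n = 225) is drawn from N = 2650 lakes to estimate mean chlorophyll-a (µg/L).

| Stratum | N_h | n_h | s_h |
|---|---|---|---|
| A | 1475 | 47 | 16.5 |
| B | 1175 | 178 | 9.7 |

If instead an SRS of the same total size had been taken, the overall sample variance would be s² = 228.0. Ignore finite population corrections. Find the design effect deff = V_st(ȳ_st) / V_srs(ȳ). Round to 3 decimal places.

V̂(ȳ_st) = Σ W_h² s_h²/n_h, with W_h = N_h/N and N = 2650:
  stratum A: (1475/2650)²·16.5²/47 = 1.79458
  stratum B: (1175/2650)²·9.7²/178 = 0.103922
V_st = 1.8985
V_srs = s²/n = 228.0/225 = 1.01333
deff = V_st / V_srs = 1.8985/1.01333 = 1.8735

deff ≈ 1.874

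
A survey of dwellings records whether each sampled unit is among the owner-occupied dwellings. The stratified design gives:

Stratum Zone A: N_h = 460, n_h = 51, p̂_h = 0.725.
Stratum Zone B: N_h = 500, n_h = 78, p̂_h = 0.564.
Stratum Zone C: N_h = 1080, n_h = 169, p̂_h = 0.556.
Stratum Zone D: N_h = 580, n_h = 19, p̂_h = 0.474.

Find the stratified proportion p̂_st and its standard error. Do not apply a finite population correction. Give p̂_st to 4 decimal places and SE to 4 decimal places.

N = 2620; stratum weights W_h = N_h/N.
p̂_st = Σ W_h p̂_h = (460·0.725 + 500·0.564 + 1080·0.556 + 580·0.474)/2620 = 0.56905
V̂(p̂_st) = Σ W_h² p̂_h(1−p̂_h)/(n_h−1):
  stratum Zone A: (460/2620)²·0.725·0.275/50 = 0.000122918
  stratum Zone B: (500/2620)²·0.564·0.436/77 = 0.000116309
  stratum Zone C: (1080/2620)²·0.556·0.444/168 = 0.000249686
  stratum Zone D: (580/2620)²·0.474·0.526/18 = 0.000678805
V̂(p̂_st) = 0.00116772; SE = √V̂ = 0.0341719

p̂_st ≈ 0.5690, SE ≈ 0.0342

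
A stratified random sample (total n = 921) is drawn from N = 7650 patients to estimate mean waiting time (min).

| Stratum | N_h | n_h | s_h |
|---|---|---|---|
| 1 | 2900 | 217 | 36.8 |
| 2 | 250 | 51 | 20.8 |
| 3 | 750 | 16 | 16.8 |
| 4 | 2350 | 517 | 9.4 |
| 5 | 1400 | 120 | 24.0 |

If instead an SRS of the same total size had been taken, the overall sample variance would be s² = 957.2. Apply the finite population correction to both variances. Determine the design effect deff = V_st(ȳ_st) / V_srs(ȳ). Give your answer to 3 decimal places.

V̂(ȳ_st) = Σ W_h² (1 − n_h/N_h) s_h²/n_h, with W_h = N_h/N and N = 7650:
  stratum 1: (2900/7650)²·(1 − 217/2900)·36.8²/217 = 0.82972
  stratum 2: (250/7650)²·(1 − 51/250)·20.8²/51 = 0.00721152
  stratum 3: (750/7650)²·(1 − 16/750)·16.8²/16 = 0.165933
  stratum 4: (2350/7650)²·(1 − 517/2350)·9.4²/517 = 0.0125798
  stratum 5: (1400/7650)²·(1 − 120/1400)·24.0²/120 = 0.146979
V_st = 1.16242
V_srs = (1 − 921/7650)·957.2/921 = 0.914181
deff = V_st / V_srs = 1.16242/0.914181 = 1.2715

deff ≈ 1.272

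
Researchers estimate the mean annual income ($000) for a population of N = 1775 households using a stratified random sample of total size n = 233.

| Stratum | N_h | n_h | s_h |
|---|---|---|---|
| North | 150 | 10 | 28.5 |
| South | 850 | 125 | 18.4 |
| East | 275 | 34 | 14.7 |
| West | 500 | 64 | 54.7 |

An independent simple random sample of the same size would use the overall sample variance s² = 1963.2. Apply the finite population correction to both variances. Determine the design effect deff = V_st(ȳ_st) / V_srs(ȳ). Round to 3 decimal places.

V̂(ȳ_st) = Σ W_h² (1 − n_h/N_h) s_h²/n_h, with W_h = N_h/N and N = 1775:
  stratum North: (150/1775)²·(1 − 10/150)·28.5²/10 = 0.541393
  stratum South: (850/1775)²·(1 − 125/850)·18.4²/125 = 0.529768
  stratum East: (275/1775)²·(1 − 34/275)·14.7²/34 = 0.133693
  stratum West: (500/1775)²·(1 − 64/500)·54.7²/64 = 3.23485
V_st = 4.43971
V_srs = (1 − 233/1775)·1963.2/233 = 7.31972
deff = V_st / V_srs = 4.43971/7.31972 = 0.6065

deff ≈ 0.607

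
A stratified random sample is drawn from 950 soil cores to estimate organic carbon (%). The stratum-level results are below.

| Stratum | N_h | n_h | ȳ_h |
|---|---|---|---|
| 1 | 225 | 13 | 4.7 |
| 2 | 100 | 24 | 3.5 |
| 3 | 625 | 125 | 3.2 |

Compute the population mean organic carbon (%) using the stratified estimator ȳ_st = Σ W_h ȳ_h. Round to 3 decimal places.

N = Σ N_h = 950. Stratum weights W_h = N_h/N.
ȳ_st = (225·4.7 + 100·3.5 + 625·3.2) / 950 = 3.58684

ȳ_st ≈ 3.587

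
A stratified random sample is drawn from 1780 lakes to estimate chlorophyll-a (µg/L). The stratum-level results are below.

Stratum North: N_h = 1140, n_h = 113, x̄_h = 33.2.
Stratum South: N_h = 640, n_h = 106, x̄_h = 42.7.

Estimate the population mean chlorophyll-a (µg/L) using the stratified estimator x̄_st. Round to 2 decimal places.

x̄_st ≈ 36.62

N = Σ N_h = 1780. Stratum weights W_h = N_h/N.
x̄_st = (1140·33.2 + 640·42.7) / 1780 = 36.6157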